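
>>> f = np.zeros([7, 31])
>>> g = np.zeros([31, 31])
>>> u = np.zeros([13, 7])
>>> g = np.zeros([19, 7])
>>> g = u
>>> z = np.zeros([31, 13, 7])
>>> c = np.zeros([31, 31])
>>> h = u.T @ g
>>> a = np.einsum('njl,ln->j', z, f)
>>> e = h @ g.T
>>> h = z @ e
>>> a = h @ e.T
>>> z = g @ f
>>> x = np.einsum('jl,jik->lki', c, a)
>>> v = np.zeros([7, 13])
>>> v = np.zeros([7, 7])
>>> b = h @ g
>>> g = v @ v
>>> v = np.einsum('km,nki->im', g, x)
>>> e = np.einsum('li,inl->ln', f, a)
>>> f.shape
(7, 31)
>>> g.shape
(7, 7)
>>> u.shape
(13, 7)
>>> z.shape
(13, 31)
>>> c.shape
(31, 31)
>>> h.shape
(31, 13, 13)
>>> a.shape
(31, 13, 7)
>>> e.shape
(7, 13)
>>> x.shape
(31, 7, 13)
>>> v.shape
(13, 7)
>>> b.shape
(31, 13, 7)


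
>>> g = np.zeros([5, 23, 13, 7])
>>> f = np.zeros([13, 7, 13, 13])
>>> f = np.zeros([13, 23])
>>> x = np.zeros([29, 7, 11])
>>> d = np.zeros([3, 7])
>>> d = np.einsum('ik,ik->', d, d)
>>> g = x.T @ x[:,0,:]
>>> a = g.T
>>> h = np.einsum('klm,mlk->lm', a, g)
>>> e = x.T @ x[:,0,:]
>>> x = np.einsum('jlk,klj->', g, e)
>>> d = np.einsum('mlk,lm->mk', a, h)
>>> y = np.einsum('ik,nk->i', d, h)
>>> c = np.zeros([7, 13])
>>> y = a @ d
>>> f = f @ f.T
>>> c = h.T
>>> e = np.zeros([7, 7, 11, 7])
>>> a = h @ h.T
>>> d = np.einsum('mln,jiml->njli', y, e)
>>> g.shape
(11, 7, 11)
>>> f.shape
(13, 13)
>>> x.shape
()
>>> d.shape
(11, 7, 7, 7)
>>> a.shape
(7, 7)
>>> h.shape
(7, 11)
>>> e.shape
(7, 7, 11, 7)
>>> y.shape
(11, 7, 11)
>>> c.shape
(11, 7)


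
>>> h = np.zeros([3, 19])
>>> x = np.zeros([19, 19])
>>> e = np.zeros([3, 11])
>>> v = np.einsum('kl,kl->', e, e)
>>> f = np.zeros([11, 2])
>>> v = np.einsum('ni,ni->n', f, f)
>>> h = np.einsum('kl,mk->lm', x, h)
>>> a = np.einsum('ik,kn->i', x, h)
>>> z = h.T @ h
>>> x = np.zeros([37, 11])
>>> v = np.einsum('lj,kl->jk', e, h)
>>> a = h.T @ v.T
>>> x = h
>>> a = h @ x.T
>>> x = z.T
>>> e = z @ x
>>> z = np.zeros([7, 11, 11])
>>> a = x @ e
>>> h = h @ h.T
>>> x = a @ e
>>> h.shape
(19, 19)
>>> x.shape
(3, 3)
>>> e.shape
(3, 3)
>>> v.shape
(11, 19)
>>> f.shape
(11, 2)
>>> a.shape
(3, 3)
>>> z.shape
(7, 11, 11)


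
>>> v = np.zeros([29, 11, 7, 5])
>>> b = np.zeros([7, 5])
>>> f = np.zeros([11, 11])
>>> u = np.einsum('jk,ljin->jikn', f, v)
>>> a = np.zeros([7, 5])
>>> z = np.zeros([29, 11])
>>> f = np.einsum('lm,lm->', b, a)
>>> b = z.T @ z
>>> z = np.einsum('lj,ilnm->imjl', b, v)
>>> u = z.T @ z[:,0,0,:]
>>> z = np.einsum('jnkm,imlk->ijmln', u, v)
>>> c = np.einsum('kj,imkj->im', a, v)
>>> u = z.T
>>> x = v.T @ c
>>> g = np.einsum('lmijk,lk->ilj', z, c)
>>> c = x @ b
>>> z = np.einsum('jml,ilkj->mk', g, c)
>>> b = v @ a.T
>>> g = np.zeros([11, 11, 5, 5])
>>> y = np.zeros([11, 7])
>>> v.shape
(29, 11, 7, 5)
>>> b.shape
(29, 11, 7, 7)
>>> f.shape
()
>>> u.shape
(11, 7, 11, 11, 29)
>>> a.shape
(7, 5)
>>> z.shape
(29, 11)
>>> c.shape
(5, 7, 11, 11)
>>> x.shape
(5, 7, 11, 11)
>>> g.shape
(11, 11, 5, 5)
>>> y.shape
(11, 7)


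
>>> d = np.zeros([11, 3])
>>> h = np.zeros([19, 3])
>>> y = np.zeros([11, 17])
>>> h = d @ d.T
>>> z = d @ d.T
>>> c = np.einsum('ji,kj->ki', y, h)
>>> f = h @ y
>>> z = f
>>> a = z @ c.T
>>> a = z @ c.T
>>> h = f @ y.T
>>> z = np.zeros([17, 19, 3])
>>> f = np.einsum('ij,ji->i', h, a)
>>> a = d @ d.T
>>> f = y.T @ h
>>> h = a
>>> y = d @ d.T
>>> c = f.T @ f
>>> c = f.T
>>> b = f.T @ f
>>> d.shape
(11, 3)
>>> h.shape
(11, 11)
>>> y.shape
(11, 11)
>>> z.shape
(17, 19, 3)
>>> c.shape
(11, 17)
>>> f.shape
(17, 11)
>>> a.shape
(11, 11)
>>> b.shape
(11, 11)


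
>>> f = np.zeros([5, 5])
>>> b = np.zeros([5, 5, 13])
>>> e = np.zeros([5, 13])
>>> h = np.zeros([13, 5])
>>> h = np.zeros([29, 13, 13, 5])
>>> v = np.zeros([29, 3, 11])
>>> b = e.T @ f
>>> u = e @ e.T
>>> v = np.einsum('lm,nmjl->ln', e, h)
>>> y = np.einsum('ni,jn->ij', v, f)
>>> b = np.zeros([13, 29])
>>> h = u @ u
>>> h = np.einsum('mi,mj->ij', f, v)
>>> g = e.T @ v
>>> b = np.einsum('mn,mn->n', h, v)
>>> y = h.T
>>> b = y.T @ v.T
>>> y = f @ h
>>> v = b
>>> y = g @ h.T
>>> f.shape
(5, 5)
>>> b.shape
(5, 5)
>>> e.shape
(5, 13)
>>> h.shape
(5, 29)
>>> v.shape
(5, 5)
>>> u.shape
(5, 5)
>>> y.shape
(13, 5)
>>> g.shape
(13, 29)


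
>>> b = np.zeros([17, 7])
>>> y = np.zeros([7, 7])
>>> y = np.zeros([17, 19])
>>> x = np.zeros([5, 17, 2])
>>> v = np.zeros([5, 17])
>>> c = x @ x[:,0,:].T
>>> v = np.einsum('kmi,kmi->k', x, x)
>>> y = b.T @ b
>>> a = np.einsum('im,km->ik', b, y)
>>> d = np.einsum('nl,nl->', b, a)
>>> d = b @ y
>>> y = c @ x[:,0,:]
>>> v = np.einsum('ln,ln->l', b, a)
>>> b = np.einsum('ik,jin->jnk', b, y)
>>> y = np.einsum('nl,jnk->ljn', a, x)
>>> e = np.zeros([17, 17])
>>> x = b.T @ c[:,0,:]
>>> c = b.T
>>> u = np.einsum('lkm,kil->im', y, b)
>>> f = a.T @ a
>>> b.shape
(5, 2, 7)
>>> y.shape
(7, 5, 17)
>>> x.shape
(7, 2, 5)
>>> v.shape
(17,)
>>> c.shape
(7, 2, 5)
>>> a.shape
(17, 7)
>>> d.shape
(17, 7)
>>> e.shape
(17, 17)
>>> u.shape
(2, 17)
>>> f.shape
(7, 7)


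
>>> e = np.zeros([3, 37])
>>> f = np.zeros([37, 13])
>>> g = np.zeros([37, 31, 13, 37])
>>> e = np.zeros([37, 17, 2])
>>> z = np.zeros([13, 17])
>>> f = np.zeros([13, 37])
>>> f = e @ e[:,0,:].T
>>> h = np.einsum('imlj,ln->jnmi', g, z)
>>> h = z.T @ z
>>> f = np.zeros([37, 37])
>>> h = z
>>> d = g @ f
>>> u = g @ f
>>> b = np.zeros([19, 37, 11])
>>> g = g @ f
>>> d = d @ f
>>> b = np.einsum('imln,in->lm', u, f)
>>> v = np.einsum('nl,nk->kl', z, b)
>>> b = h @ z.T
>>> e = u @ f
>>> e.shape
(37, 31, 13, 37)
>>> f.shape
(37, 37)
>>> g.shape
(37, 31, 13, 37)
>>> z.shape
(13, 17)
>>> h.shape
(13, 17)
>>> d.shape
(37, 31, 13, 37)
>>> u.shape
(37, 31, 13, 37)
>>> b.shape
(13, 13)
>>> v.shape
(31, 17)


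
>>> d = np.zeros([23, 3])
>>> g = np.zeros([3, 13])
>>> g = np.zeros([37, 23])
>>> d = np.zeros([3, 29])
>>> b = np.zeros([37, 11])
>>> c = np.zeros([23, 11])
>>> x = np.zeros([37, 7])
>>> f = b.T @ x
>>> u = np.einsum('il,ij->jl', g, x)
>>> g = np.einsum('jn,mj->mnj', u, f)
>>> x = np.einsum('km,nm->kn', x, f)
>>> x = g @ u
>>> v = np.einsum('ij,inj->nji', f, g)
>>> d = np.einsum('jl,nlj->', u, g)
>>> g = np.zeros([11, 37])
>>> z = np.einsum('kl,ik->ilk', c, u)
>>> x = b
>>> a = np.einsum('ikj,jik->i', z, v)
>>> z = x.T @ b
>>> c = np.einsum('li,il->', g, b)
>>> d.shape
()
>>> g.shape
(11, 37)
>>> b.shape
(37, 11)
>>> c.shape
()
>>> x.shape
(37, 11)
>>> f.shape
(11, 7)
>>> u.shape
(7, 23)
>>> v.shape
(23, 7, 11)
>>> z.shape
(11, 11)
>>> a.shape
(7,)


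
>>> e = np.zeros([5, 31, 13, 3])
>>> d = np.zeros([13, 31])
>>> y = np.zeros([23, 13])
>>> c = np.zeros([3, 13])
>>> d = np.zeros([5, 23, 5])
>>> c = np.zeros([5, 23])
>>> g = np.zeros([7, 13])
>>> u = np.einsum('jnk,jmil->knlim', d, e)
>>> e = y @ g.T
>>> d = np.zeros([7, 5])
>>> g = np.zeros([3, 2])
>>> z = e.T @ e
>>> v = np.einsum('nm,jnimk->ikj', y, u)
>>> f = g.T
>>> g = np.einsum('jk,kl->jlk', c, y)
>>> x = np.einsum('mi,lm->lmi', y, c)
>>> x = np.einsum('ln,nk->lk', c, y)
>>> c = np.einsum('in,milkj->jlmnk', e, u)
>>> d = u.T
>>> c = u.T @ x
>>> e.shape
(23, 7)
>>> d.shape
(31, 13, 3, 23, 5)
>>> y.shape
(23, 13)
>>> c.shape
(31, 13, 3, 23, 13)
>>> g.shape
(5, 13, 23)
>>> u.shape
(5, 23, 3, 13, 31)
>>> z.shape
(7, 7)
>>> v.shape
(3, 31, 5)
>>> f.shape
(2, 3)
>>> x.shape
(5, 13)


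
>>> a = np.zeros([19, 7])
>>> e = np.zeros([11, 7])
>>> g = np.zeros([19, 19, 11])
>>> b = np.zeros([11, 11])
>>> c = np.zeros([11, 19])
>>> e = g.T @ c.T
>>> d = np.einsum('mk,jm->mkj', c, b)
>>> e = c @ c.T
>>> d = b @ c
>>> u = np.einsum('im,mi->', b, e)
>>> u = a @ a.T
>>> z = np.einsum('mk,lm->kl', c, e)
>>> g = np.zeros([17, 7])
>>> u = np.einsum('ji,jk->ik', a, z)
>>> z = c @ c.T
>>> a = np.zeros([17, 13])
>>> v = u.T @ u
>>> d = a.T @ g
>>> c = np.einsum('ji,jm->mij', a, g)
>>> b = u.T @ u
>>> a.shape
(17, 13)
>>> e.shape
(11, 11)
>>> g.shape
(17, 7)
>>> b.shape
(11, 11)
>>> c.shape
(7, 13, 17)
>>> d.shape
(13, 7)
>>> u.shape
(7, 11)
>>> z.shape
(11, 11)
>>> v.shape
(11, 11)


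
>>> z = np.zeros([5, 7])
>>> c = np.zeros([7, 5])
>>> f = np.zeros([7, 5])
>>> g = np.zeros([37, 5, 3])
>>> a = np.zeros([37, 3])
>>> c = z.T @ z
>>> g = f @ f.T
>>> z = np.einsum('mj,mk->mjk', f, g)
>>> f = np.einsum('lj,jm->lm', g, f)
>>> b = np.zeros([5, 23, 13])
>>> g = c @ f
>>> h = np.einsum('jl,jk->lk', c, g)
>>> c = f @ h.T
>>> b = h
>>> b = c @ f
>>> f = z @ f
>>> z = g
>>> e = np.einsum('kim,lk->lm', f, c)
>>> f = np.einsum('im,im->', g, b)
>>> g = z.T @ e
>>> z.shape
(7, 5)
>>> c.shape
(7, 7)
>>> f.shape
()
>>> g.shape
(5, 5)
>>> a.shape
(37, 3)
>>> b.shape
(7, 5)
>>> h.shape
(7, 5)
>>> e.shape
(7, 5)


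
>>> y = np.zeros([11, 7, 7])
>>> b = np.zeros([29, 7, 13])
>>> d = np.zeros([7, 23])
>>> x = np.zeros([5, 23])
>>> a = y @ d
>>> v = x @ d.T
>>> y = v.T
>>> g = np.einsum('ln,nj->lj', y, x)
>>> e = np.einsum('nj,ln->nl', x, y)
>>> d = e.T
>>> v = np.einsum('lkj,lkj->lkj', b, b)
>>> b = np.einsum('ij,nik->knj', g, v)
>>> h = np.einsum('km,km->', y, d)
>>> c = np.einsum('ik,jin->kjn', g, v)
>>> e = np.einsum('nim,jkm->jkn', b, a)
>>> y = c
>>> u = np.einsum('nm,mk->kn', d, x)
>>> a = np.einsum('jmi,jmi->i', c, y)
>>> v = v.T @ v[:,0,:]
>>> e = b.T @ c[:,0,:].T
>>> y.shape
(23, 29, 13)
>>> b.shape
(13, 29, 23)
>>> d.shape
(7, 5)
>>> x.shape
(5, 23)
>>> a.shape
(13,)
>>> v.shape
(13, 7, 13)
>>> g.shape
(7, 23)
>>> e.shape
(23, 29, 23)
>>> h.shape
()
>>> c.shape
(23, 29, 13)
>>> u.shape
(23, 7)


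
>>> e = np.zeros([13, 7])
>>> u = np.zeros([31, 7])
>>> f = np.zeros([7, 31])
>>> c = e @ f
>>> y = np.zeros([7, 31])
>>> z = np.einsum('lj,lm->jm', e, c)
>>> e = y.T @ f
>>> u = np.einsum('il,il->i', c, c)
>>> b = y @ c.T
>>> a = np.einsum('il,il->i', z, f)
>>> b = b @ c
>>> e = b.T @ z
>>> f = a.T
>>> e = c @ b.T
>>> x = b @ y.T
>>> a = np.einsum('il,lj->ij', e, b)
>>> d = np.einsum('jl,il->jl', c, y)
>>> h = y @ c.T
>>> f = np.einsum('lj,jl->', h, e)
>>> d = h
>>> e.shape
(13, 7)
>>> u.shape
(13,)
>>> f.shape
()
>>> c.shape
(13, 31)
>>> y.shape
(7, 31)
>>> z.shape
(7, 31)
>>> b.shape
(7, 31)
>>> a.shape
(13, 31)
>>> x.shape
(7, 7)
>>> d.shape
(7, 13)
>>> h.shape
(7, 13)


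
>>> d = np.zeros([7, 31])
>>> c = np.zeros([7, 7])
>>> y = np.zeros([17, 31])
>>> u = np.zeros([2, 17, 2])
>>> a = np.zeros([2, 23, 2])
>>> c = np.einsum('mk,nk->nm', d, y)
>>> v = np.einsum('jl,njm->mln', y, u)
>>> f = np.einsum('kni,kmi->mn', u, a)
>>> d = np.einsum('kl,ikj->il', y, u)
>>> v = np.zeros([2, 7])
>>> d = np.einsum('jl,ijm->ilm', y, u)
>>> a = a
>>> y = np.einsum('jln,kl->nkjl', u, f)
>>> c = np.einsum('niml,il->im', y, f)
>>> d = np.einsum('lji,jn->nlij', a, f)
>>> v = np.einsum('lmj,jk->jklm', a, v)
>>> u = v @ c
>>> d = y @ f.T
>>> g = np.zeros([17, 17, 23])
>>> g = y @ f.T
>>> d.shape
(2, 23, 2, 23)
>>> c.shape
(23, 2)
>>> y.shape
(2, 23, 2, 17)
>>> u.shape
(2, 7, 2, 2)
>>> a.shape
(2, 23, 2)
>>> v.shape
(2, 7, 2, 23)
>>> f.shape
(23, 17)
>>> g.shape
(2, 23, 2, 23)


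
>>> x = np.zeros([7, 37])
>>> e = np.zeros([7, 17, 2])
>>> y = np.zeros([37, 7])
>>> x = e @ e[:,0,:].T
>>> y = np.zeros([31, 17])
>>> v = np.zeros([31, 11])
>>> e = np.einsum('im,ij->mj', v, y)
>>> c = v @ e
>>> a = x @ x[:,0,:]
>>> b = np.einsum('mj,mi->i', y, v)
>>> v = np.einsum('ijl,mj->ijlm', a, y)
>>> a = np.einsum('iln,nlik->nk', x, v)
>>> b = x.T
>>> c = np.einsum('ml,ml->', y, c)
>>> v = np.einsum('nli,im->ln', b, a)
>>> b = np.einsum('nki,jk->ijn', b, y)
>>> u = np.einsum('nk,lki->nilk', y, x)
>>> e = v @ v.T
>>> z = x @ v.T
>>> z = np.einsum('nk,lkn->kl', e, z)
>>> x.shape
(7, 17, 7)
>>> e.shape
(17, 17)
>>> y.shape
(31, 17)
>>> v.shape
(17, 7)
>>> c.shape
()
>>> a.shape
(7, 31)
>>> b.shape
(7, 31, 7)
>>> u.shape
(31, 7, 7, 17)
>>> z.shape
(17, 7)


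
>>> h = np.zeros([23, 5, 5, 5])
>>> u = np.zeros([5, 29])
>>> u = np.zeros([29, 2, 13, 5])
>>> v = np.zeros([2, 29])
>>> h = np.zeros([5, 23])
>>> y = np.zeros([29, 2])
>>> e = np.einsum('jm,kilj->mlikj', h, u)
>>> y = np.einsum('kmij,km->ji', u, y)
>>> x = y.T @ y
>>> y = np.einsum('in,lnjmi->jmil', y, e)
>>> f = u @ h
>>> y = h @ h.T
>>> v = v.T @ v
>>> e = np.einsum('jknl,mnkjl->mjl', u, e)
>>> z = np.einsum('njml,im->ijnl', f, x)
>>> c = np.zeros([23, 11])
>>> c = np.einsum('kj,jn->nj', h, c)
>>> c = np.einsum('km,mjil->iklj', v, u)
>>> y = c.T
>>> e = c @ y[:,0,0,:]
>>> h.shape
(5, 23)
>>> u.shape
(29, 2, 13, 5)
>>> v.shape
(29, 29)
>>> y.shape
(2, 5, 29, 13)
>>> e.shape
(13, 29, 5, 13)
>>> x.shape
(13, 13)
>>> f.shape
(29, 2, 13, 23)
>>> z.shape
(13, 2, 29, 23)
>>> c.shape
(13, 29, 5, 2)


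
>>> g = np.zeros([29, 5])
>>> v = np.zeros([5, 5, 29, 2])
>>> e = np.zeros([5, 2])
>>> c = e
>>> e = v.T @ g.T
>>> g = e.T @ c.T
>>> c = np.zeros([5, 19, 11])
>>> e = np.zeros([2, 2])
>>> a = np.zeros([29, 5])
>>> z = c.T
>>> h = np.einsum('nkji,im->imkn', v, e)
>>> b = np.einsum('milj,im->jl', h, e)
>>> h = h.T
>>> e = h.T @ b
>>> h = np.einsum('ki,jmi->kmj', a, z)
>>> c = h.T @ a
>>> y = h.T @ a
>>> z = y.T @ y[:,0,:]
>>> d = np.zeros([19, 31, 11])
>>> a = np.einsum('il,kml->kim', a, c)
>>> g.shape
(29, 5, 29, 5)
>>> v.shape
(5, 5, 29, 2)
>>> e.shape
(2, 2, 5, 5)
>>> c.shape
(11, 19, 5)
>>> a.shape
(11, 29, 19)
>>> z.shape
(5, 19, 5)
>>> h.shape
(29, 19, 11)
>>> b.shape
(5, 5)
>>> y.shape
(11, 19, 5)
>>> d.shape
(19, 31, 11)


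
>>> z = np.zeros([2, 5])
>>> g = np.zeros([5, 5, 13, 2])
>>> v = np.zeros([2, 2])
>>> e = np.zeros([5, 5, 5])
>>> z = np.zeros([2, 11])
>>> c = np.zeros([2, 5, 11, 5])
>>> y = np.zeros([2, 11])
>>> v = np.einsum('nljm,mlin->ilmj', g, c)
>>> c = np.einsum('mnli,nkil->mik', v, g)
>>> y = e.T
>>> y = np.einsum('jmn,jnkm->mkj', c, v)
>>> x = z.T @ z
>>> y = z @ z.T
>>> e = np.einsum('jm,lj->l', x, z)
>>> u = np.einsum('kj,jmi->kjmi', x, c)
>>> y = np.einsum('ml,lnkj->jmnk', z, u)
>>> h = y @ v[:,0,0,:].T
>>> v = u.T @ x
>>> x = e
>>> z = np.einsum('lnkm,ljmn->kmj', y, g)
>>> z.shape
(11, 13, 5)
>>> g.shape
(5, 5, 13, 2)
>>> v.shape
(5, 13, 11, 11)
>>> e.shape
(2,)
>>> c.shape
(11, 13, 5)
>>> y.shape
(5, 2, 11, 13)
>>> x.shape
(2,)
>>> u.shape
(11, 11, 13, 5)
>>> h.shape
(5, 2, 11, 11)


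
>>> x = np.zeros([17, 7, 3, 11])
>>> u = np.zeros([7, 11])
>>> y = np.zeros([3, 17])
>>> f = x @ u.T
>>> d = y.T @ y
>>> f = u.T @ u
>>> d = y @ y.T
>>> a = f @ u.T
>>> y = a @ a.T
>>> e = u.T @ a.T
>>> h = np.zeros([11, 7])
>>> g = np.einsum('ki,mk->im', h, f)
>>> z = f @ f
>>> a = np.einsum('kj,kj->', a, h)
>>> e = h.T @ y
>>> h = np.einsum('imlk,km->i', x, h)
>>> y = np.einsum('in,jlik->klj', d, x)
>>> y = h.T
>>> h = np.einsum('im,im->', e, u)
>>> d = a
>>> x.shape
(17, 7, 3, 11)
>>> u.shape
(7, 11)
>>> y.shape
(17,)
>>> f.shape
(11, 11)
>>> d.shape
()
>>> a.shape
()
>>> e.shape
(7, 11)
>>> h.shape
()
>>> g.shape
(7, 11)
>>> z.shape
(11, 11)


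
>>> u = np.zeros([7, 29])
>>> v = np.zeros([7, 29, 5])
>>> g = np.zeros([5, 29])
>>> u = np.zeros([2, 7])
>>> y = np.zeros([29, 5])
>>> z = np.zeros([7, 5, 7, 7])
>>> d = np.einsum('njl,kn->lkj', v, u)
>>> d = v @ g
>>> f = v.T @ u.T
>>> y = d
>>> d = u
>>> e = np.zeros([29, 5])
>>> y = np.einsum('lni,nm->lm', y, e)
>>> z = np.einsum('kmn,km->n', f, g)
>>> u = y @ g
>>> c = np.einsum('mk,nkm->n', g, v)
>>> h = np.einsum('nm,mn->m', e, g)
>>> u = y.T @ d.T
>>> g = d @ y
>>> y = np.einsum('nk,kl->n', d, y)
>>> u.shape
(5, 2)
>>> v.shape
(7, 29, 5)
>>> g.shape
(2, 5)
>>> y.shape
(2,)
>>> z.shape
(2,)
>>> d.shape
(2, 7)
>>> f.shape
(5, 29, 2)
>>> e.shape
(29, 5)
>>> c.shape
(7,)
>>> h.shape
(5,)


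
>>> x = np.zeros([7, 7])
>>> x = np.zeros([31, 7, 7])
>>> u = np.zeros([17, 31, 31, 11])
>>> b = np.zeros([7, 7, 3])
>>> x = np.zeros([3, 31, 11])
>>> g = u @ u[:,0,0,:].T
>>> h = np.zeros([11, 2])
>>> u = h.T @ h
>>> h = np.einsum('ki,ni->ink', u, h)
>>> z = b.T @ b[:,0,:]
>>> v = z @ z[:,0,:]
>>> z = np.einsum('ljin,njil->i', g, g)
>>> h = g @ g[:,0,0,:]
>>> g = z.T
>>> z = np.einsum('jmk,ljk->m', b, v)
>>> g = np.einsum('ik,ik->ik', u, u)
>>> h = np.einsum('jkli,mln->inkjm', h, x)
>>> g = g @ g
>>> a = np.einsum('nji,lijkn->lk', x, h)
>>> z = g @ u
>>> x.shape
(3, 31, 11)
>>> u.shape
(2, 2)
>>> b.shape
(7, 7, 3)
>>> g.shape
(2, 2)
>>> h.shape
(17, 11, 31, 17, 3)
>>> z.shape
(2, 2)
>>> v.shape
(3, 7, 3)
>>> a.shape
(17, 17)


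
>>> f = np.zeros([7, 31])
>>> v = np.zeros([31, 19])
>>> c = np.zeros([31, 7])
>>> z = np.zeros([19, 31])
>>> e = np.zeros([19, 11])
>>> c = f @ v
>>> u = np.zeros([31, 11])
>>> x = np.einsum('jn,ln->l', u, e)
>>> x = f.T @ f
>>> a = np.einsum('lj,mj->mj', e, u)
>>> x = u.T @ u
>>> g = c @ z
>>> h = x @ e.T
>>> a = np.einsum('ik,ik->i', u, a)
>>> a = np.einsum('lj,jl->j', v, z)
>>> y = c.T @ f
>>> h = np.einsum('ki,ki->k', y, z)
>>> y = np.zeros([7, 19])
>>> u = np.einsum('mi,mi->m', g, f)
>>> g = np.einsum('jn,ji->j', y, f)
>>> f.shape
(7, 31)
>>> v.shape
(31, 19)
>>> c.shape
(7, 19)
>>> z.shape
(19, 31)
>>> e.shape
(19, 11)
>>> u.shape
(7,)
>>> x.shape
(11, 11)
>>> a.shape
(19,)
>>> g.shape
(7,)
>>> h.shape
(19,)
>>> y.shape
(7, 19)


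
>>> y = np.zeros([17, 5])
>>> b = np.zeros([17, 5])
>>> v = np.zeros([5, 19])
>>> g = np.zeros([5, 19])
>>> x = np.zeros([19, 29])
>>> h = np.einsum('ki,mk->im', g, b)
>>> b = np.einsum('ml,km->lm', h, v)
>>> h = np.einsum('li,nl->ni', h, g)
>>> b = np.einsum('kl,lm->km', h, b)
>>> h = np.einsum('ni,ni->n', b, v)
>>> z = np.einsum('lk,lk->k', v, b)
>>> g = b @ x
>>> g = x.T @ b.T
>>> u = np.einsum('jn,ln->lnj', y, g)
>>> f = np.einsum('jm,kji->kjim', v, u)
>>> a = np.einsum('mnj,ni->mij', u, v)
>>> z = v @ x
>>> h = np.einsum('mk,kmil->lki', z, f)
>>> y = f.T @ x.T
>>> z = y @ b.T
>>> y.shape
(19, 17, 5, 19)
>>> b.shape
(5, 19)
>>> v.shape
(5, 19)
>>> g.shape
(29, 5)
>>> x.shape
(19, 29)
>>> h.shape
(19, 29, 17)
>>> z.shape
(19, 17, 5, 5)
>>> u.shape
(29, 5, 17)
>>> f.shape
(29, 5, 17, 19)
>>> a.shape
(29, 19, 17)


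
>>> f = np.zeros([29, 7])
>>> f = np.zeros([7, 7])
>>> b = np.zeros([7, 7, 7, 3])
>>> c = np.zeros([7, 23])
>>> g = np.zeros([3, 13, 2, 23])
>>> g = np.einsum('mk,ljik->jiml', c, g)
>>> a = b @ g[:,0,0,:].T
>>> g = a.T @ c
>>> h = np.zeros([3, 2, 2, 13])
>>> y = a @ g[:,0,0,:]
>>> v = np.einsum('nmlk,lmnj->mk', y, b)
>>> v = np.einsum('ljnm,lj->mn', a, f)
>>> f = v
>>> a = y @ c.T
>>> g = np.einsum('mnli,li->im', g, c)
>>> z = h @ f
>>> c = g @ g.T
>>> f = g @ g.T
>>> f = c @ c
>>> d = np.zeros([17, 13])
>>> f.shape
(23, 23)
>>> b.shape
(7, 7, 7, 3)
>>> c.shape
(23, 23)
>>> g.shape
(23, 13)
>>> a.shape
(7, 7, 7, 7)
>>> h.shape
(3, 2, 2, 13)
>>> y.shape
(7, 7, 7, 23)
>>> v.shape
(13, 7)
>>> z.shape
(3, 2, 2, 7)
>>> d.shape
(17, 13)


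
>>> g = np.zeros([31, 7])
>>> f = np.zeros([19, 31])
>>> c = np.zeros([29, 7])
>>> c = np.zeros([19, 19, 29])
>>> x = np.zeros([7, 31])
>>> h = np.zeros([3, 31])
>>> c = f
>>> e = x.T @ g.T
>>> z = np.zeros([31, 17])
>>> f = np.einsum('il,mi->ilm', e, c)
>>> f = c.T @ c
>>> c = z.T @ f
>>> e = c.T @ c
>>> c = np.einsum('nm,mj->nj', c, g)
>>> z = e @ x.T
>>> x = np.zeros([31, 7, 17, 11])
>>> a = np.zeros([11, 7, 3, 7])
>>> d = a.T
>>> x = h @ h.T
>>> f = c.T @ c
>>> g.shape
(31, 7)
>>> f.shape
(7, 7)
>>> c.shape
(17, 7)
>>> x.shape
(3, 3)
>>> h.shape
(3, 31)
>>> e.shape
(31, 31)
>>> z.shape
(31, 7)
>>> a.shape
(11, 7, 3, 7)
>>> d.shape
(7, 3, 7, 11)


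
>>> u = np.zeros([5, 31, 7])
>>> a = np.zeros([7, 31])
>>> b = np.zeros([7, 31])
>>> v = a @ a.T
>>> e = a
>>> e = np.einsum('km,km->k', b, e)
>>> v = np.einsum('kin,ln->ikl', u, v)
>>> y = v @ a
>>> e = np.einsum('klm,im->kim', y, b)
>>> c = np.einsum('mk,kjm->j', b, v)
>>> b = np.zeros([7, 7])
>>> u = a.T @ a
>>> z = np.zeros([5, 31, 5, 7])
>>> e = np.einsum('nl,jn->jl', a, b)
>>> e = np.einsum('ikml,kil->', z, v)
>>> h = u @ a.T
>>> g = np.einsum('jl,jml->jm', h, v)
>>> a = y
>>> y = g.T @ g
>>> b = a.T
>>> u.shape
(31, 31)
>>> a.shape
(31, 5, 31)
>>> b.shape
(31, 5, 31)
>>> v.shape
(31, 5, 7)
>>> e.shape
()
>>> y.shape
(5, 5)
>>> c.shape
(5,)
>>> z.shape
(5, 31, 5, 7)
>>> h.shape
(31, 7)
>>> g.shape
(31, 5)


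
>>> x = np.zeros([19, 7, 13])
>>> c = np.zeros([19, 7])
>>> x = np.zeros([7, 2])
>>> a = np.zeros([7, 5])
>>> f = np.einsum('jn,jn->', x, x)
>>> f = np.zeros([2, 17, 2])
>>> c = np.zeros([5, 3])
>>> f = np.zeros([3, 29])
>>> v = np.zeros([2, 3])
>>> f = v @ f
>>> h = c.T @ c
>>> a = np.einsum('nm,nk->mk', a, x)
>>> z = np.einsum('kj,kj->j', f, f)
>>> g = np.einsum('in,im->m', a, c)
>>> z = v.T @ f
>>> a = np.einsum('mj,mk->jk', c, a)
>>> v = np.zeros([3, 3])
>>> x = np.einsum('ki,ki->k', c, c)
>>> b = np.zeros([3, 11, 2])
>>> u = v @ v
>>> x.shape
(5,)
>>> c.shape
(5, 3)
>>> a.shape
(3, 2)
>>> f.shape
(2, 29)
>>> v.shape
(3, 3)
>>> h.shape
(3, 3)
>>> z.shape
(3, 29)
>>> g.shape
(3,)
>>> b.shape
(3, 11, 2)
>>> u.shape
(3, 3)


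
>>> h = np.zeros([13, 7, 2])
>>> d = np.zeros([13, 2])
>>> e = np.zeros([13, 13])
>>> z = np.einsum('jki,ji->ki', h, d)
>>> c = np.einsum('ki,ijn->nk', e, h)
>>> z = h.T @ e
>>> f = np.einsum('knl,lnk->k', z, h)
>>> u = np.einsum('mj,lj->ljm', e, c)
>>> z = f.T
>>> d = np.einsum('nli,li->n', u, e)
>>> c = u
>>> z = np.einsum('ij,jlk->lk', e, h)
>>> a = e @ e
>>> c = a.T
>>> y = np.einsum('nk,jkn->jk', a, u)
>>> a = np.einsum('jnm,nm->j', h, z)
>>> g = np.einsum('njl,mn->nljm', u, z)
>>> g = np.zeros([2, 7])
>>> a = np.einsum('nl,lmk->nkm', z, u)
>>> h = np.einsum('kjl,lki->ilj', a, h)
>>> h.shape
(2, 13, 13)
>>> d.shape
(2,)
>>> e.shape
(13, 13)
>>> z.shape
(7, 2)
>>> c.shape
(13, 13)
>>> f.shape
(2,)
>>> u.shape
(2, 13, 13)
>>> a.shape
(7, 13, 13)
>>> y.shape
(2, 13)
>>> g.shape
(2, 7)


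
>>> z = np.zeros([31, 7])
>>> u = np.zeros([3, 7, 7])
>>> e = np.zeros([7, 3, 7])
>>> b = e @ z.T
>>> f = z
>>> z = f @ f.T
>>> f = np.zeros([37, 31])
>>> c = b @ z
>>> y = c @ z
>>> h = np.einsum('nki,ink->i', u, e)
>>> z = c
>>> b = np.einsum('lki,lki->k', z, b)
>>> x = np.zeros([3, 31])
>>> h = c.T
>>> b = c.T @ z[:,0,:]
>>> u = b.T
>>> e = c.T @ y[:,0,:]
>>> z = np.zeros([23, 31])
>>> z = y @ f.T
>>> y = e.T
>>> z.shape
(7, 3, 37)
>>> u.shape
(31, 3, 31)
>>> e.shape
(31, 3, 31)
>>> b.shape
(31, 3, 31)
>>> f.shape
(37, 31)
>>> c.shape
(7, 3, 31)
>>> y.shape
(31, 3, 31)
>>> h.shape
(31, 3, 7)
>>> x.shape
(3, 31)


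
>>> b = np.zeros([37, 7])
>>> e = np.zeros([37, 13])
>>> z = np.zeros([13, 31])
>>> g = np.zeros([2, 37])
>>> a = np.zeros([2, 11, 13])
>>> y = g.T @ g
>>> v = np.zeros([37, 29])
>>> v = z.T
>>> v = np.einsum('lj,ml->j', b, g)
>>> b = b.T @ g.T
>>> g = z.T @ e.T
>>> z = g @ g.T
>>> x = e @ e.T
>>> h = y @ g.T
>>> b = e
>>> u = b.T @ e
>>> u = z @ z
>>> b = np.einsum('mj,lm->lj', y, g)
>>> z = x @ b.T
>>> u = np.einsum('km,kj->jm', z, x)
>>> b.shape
(31, 37)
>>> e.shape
(37, 13)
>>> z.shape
(37, 31)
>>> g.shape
(31, 37)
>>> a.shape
(2, 11, 13)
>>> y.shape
(37, 37)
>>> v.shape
(7,)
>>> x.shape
(37, 37)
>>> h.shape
(37, 31)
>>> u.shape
(37, 31)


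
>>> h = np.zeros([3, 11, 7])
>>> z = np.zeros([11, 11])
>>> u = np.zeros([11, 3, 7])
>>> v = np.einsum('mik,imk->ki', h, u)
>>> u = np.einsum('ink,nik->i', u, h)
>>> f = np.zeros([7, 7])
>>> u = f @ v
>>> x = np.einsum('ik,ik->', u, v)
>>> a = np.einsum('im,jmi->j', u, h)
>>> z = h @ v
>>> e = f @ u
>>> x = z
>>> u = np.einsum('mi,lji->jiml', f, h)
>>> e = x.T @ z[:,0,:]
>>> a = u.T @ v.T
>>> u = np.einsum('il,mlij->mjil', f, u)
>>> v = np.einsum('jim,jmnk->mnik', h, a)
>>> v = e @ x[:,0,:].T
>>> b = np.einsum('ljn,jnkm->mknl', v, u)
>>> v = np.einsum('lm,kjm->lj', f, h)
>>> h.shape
(3, 11, 7)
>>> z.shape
(3, 11, 11)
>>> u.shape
(11, 3, 7, 7)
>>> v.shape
(7, 11)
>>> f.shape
(7, 7)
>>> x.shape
(3, 11, 11)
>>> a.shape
(3, 7, 7, 7)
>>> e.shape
(11, 11, 11)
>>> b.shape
(7, 7, 3, 11)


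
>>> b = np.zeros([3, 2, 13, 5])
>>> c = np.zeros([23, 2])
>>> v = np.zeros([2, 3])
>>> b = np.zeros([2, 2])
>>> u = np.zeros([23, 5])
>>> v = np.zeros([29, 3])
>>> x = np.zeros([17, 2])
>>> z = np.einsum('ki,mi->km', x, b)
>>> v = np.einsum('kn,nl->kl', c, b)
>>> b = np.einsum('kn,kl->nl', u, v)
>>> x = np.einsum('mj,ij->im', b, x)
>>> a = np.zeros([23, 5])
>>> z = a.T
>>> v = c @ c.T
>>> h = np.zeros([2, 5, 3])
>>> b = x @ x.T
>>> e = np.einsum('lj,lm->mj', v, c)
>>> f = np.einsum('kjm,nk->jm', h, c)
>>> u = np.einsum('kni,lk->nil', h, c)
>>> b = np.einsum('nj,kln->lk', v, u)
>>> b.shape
(3, 5)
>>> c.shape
(23, 2)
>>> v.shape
(23, 23)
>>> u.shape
(5, 3, 23)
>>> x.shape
(17, 5)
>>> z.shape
(5, 23)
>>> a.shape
(23, 5)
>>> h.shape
(2, 5, 3)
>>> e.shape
(2, 23)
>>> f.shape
(5, 3)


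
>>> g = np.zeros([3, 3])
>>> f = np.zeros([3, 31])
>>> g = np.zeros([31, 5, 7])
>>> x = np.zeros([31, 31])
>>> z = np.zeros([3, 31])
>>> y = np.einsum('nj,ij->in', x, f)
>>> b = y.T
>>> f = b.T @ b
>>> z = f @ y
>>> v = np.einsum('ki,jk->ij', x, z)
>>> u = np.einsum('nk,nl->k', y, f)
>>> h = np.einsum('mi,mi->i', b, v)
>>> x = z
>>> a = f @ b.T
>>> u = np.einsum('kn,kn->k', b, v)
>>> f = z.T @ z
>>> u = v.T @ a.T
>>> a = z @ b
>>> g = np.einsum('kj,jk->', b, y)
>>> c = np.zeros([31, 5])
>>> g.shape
()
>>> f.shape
(31, 31)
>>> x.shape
(3, 31)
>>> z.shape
(3, 31)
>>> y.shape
(3, 31)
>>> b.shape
(31, 3)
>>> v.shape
(31, 3)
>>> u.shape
(3, 3)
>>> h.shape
(3,)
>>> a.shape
(3, 3)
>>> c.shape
(31, 5)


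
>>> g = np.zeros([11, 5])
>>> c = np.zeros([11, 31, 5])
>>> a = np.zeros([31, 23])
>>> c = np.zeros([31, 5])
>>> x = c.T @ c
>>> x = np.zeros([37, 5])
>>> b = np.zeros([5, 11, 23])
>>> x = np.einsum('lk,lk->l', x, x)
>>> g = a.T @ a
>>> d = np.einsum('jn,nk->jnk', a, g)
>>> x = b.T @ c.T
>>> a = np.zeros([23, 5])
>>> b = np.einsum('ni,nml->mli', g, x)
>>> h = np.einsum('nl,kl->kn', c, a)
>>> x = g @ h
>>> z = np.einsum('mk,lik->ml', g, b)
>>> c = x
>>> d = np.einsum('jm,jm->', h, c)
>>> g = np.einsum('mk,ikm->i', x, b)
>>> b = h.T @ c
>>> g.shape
(11,)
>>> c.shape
(23, 31)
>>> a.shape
(23, 5)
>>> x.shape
(23, 31)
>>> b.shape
(31, 31)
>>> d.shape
()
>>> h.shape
(23, 31)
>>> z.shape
(23, 11)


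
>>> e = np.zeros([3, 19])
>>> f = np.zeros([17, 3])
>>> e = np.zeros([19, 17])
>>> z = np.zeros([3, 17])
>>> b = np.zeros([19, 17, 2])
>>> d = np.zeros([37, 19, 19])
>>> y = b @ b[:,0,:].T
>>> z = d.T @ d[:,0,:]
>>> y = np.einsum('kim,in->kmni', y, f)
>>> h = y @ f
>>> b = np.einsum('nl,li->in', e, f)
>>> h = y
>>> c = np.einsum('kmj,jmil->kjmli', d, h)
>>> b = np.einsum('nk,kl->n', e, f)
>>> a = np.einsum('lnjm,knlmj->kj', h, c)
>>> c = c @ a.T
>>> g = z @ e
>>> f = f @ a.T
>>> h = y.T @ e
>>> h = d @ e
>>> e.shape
(19, 17)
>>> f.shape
(17, 37)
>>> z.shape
(19, 19, 19)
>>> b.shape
(19,)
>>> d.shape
(37, 19, 19)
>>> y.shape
(19, 19, 3, 17)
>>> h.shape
(37, 19, 17)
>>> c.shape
(37, 19, 19, 17, 37)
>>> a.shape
(37, 3)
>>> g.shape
(19, 19, 17)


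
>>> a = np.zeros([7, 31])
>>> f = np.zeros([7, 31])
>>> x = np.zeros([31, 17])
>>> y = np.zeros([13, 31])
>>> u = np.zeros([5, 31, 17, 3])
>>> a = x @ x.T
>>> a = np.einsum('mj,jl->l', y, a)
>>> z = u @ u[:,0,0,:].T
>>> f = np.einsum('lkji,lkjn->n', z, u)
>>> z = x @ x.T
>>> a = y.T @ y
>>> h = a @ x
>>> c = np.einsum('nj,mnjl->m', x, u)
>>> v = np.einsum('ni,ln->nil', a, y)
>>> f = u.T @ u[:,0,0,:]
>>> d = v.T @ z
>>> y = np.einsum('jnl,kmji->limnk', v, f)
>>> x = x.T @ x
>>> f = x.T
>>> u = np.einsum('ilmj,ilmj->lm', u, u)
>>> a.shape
(31, 31)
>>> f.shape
(17, 17)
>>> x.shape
(17, 17)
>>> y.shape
(13, 3, 17, 31, 3)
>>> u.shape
(31, 17)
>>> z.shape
(31, 31)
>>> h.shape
(31, 17)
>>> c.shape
(5,)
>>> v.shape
(31, 31, 13)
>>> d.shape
(13, 31, 31)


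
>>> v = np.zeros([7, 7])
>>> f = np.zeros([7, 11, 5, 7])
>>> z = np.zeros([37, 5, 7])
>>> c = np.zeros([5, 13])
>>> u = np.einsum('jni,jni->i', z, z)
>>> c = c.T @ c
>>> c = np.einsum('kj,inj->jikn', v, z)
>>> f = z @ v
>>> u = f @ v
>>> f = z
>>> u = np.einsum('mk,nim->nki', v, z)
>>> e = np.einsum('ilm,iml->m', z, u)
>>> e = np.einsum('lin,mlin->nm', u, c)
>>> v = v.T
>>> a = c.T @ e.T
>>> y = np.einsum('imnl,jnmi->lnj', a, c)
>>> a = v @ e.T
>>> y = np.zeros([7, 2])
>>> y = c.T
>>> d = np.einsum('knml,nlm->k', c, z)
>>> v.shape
(7, 7)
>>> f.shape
(37, 5, 7)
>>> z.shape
(37, 5, 7)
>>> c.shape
(7, 37, 7, 5)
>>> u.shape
(37, 7, 5)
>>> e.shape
(5, 7)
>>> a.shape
(7, 5)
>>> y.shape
(5, 7, 37, 7)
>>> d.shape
(7,)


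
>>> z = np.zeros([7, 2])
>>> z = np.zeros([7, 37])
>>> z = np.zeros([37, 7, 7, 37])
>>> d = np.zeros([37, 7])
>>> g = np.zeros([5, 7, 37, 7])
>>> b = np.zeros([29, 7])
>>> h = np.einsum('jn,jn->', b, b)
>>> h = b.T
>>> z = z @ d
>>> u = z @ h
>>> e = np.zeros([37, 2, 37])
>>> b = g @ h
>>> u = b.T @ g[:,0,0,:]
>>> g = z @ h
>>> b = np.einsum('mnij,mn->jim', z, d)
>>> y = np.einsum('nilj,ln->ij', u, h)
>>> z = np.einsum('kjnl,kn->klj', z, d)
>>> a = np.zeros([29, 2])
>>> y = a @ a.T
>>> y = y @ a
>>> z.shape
(37, 7, 7)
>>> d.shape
(37, 7)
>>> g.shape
(37, 7, 7, 29)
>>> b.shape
(7, 7, 37)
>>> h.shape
(7, 29)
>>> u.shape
(29, 37, 7, 7)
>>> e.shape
(37, 2, 37)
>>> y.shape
(29, 2)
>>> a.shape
(29, 2)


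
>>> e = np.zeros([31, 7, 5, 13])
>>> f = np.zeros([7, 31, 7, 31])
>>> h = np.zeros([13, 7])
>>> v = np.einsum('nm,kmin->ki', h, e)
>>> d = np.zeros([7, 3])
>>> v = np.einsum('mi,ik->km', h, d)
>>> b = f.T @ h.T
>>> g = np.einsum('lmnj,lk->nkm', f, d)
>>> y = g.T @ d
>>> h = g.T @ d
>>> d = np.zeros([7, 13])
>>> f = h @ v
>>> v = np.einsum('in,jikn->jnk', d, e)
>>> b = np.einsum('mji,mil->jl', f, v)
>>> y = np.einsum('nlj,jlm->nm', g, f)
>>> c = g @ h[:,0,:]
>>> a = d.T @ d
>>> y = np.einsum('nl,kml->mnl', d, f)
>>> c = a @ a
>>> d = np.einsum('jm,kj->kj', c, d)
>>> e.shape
(31, 7, 5, 13)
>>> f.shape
(31, 3, 13)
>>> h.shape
(31, 3, 3)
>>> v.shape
(31, 13, 5)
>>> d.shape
(7, 13)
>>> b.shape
(3, 5)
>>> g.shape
(7, 3, 31)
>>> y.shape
(3, 7, 13)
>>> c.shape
(13, 13)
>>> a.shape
(13, 13)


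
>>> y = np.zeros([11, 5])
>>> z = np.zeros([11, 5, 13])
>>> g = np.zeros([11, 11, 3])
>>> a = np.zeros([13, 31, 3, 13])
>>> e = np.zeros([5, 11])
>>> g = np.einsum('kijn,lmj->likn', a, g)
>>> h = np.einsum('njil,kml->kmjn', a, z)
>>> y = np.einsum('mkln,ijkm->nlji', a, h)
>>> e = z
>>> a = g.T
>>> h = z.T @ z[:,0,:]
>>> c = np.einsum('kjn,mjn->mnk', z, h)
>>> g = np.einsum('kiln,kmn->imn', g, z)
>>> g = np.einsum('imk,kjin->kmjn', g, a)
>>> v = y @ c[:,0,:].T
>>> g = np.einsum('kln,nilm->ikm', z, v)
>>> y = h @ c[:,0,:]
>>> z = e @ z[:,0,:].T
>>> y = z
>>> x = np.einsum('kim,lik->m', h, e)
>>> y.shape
(11, 5, 11)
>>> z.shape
(11, 5, 11)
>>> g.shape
(3, 11, 13)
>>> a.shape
(13, 13, 31, 11)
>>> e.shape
(11, 5, 13)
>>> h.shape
(13, 5, 13)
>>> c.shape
(13, 13, 11)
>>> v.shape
(13, 3, 5, 13)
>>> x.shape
(13,)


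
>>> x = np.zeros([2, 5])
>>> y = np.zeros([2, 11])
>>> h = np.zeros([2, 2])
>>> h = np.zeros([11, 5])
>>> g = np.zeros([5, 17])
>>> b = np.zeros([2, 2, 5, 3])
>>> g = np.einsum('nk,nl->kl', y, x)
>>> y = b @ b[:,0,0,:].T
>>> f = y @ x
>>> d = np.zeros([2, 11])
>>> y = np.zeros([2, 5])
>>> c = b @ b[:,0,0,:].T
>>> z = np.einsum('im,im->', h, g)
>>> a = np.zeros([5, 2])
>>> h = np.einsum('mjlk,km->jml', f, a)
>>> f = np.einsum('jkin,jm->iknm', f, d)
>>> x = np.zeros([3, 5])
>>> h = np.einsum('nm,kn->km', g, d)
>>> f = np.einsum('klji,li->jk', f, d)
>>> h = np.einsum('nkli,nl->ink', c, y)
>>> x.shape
(3, 5)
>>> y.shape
(2, 5)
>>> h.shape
(2, 2, 2)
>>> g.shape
(11, 5)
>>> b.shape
(2, 2, 5, 3)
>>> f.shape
(5, 5)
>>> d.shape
(2, 11)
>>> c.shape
(2, 2, 5, 2)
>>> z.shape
()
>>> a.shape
(5, 2)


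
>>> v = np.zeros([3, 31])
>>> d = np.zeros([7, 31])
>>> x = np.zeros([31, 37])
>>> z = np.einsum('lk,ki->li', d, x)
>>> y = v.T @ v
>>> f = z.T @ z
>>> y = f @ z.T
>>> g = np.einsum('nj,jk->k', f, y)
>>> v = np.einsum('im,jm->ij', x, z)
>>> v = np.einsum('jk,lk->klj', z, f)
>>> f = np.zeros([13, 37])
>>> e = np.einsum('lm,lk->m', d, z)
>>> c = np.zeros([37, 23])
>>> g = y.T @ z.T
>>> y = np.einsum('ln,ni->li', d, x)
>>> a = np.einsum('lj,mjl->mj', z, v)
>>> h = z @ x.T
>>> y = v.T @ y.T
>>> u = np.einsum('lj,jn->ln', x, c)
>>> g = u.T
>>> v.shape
(37, 37, 7)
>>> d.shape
(7, 31)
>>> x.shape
(31, 37)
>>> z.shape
(7, 37)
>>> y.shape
(7, 37, 7)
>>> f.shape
(13, 37)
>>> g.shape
(23, 31)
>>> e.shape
(31,)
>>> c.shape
(37, 23)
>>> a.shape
(37, 37)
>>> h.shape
(7, 31)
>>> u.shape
(31, 23)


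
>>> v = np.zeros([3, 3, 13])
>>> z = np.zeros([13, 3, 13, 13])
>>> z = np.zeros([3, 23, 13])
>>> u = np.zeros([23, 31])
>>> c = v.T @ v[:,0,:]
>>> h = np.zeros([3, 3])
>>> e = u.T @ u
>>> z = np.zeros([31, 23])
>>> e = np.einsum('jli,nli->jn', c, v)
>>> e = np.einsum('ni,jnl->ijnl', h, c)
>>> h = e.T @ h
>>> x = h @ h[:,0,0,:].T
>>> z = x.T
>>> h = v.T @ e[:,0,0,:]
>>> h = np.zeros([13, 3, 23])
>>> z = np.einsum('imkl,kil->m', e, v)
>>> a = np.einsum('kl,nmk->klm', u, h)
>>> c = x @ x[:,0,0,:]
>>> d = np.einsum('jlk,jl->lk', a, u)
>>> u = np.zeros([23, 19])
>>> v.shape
(3, 3, 13)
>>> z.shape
(13,)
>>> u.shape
(23, 19)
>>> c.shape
(13, 3, 13, 13)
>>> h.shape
(13, 3, 23)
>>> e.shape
(3, 13, 3, 13)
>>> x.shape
(13, 3, 13, 13)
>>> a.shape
(23, 31, 3)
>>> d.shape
(31, 3)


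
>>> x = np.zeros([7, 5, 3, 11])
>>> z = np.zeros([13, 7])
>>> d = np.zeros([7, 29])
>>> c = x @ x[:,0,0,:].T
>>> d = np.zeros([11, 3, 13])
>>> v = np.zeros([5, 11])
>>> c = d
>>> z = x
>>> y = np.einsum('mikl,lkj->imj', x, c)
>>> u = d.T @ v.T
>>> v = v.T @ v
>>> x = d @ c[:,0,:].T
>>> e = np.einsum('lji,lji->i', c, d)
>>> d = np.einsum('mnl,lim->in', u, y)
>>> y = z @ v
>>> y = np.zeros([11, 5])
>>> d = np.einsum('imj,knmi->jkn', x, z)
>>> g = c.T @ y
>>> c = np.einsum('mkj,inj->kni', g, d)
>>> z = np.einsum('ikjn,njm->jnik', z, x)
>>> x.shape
(11, 3, 11)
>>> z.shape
(3, 11, 7, 5)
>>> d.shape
(11, 7, 5)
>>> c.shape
(3, 7, 11)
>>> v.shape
(11, 11)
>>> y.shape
(11, 5)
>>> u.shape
(13, 3, 5)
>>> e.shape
(13,)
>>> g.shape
(13, 3, 5)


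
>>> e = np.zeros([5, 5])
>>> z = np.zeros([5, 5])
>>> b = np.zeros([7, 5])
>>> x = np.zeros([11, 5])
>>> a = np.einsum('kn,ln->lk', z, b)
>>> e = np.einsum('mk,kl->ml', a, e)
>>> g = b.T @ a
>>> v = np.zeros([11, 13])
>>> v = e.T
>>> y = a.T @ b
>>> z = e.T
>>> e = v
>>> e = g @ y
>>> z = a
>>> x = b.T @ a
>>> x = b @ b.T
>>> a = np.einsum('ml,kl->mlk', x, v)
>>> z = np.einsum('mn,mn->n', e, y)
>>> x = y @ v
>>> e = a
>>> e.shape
(7, 7, 5)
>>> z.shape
(5,)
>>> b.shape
(7, 5)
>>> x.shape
(5, 7)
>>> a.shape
(7, 7, 5)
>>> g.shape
(5, 5)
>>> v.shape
(5, 7)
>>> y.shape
(5, 5)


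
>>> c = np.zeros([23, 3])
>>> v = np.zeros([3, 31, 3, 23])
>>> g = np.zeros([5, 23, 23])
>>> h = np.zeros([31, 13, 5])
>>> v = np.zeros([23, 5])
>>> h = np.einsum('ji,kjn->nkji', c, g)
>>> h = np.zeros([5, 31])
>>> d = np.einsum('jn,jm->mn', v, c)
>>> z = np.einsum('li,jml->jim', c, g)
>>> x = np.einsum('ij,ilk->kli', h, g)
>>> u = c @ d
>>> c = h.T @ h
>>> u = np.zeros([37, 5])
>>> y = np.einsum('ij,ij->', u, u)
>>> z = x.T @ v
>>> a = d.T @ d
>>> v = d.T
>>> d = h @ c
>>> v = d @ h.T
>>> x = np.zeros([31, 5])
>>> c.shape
(31, 31)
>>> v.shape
(5, 5)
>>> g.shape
(5, 23, 23)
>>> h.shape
(5, 31)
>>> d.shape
(5, 31)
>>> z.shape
(5, 23, 5)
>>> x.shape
(31, 5)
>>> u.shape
(37, 5)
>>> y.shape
()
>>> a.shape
(5, 5)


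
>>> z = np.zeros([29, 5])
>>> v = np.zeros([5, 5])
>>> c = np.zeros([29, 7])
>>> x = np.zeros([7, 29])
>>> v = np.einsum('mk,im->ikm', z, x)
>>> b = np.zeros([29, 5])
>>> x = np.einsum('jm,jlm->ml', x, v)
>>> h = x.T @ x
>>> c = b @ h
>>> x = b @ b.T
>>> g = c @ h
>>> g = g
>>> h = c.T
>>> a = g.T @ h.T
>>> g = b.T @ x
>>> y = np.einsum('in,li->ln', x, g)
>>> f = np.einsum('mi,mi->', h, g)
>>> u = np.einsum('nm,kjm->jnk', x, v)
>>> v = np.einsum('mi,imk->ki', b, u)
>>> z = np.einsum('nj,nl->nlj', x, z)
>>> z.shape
(29, 5, 29)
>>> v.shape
(7, 5)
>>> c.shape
(29, 5)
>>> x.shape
(29, 29)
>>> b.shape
(29, 5)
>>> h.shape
(5, 29)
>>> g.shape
(5, 29)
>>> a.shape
(5, 5)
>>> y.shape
(5, 29)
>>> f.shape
()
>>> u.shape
(5, 29, 7)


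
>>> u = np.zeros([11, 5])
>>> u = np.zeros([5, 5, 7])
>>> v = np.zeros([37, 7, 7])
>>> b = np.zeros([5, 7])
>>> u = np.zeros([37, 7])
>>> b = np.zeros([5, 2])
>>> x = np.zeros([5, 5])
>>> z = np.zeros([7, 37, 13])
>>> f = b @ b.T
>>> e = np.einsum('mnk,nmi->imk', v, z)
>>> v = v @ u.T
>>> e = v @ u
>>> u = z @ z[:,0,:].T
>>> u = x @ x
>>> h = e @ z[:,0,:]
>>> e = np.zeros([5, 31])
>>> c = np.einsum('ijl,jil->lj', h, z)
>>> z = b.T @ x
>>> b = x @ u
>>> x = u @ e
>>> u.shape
(5, 5)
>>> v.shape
(37, 7, 37)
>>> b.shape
(5, 5)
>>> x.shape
(5, 31)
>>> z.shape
(2, 5)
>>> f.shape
(5, 5)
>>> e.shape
(5, 31)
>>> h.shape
(37, 7, 13)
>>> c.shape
(13, 7)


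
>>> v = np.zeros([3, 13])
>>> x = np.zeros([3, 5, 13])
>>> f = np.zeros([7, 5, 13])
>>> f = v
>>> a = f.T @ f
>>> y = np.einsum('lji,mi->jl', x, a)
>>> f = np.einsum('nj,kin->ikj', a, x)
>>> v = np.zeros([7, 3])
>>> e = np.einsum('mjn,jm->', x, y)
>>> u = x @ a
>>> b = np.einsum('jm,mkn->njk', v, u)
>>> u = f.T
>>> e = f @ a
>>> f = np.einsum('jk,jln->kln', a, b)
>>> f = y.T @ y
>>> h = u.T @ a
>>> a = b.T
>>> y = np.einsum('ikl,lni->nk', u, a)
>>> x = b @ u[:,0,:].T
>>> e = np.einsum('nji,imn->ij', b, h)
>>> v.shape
(7, 3)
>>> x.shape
(13, 7, 13)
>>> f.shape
(3, 3)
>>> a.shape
(5, 7, 13)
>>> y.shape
(7, 3)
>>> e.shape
(5, 7)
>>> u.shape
(13, 3, 5)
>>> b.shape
(13, 7, 5)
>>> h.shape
(5, 3, 13)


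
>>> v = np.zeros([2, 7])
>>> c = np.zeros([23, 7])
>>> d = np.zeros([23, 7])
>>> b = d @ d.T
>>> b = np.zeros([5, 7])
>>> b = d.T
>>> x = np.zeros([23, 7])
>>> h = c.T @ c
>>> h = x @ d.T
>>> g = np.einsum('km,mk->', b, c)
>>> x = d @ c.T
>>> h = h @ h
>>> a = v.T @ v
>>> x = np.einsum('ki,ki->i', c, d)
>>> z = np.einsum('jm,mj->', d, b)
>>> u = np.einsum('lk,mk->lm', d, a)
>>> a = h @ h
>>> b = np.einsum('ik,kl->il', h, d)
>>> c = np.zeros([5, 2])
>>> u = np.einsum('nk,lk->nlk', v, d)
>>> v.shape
(2, 7)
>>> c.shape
(5, 2)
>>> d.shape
(23, 7)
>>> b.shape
(23, 7)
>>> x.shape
(7,)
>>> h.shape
(23, 23)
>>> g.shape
()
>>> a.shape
(23, 23)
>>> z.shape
()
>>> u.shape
(2, 23, 7)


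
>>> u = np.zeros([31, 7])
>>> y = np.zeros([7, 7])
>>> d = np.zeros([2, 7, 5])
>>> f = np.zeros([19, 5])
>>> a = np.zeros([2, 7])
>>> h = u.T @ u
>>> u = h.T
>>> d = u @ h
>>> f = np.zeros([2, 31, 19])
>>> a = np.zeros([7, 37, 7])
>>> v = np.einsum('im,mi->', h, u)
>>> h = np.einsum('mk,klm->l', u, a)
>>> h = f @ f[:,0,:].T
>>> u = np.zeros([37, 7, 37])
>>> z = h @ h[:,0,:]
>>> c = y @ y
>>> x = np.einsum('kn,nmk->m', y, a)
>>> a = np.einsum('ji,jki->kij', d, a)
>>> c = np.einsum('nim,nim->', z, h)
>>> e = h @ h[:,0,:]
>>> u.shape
(37, 7, 37)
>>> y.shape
(7, 7)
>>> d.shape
(7, 7)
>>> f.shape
(2, 31, 19)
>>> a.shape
(37, 7, 7)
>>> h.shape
(2, 31, 2)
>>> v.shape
()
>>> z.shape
(2, 31, 2)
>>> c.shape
()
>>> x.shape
(37,)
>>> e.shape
(2, 31, 2)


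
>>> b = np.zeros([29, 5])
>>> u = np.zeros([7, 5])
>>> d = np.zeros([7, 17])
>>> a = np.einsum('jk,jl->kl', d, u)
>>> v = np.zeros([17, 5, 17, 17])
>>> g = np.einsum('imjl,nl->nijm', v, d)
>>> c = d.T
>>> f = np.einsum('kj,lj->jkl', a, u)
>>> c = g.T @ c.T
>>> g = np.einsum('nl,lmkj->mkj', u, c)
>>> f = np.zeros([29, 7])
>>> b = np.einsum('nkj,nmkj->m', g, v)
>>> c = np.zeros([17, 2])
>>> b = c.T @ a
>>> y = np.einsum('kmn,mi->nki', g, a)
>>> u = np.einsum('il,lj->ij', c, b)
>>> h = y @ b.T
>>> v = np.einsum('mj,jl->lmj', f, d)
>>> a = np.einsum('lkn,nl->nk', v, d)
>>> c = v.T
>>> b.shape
(2, 5)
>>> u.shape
(17, 5)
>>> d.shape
(7, 17)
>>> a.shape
(7, 29)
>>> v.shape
(17, 29, 7)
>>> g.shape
(17, 17, 17)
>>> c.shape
(7, 29, 17)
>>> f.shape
(29, 7)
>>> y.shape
(17, 17, 5)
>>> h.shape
(17, 17, 2)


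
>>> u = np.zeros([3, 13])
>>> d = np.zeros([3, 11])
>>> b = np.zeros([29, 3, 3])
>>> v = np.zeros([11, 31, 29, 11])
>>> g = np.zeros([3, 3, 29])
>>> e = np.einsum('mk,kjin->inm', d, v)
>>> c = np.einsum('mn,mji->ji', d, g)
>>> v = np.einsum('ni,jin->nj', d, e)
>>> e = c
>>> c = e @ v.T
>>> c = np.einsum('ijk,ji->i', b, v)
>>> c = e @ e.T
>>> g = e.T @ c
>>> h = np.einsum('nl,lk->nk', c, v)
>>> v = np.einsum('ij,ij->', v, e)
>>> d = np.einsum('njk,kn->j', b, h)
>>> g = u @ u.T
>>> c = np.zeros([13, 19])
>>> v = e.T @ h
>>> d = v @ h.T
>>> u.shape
(3, 13)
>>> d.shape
(29, 3)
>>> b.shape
(29, 3, 3)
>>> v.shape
(29, 29)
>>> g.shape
(3, 3)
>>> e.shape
(3, 29)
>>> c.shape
(13, 19)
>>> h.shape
(3, 29)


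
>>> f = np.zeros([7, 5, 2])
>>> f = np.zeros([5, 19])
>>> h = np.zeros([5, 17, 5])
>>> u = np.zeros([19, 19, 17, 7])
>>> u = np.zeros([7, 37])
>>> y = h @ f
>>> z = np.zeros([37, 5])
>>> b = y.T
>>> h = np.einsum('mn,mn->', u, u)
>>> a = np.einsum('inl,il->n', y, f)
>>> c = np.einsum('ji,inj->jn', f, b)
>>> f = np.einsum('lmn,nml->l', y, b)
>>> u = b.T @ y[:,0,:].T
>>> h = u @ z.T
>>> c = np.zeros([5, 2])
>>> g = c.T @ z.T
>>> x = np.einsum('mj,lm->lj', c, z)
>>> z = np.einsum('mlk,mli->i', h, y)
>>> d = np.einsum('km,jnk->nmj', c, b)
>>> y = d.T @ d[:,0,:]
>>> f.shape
(5,)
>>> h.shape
(5, 17, 37)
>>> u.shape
(5, 17, 5)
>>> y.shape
(19, 2, 19)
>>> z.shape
(19,)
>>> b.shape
(19, 17, 5)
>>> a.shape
(17,)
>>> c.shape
(5, 2)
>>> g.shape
(2, 37)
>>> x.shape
(37, 2)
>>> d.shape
(17, 2, 19)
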